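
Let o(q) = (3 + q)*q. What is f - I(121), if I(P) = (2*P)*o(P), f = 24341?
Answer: -3606627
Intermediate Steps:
o(q) = q*(3 + q)
I(P) = 2*P²*(3 + P) (I(P) = (2*P)*(P*(3 + P)) = 2*P²*(3 + P))
f - I(121) = 24341 - 2*121²*(3 + 121) = 24341 - 2*14641*124 = 24341 - 1*3630968 = 24341 - 3630968 = -3606627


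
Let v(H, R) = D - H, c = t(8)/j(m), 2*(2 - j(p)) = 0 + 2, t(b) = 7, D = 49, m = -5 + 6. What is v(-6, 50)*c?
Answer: 385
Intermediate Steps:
m = 1
j(p) = 1 (j(p) = 2 - (0 + 2)/2 = 2 - 1/2*2 = 2 - 1 = 1)
c = 7 (c = 7/1 = 7*1 = 7)
v(H, R) = 49 - H
v(-6, 50)*c = (49 - 1*(-6))*7 = (49 + 6)*7 = 55*7 = 385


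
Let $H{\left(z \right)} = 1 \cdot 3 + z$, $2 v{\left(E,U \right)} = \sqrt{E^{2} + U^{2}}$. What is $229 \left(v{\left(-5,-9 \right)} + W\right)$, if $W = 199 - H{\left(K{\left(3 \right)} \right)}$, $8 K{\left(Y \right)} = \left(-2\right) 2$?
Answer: $\frac{89997}{2} + \frac{229 \sqrt{106}}{2} \approx 46177.0$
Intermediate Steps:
$K{\left(Y \right)} = - \frac{1}{2}$ ($K{\left(Y \right)} = \frac{\left(-2\right) 2}{8} = \frac{1}{8} \left(-4\right) = - \frac{1}{2}$)
$v{\left(E,U \right)} = \frac{\sqrt{E^{2} + U^{2}}}{2}$
$H{\left(z \right)} = 3 + z$
$W = \frac{393}{2}$ ($W = 199 - \left(3 - \frac{1}{2}\right) = 199 - \frac{5}{2} = \frac{393}{2} \approx 196.5$)
$229 \left(v{\left(-5,-9 \right)} + W\right) = 229 \left(\frac{\sqrt{\left(-5\right)^{2} + \left(-9\right)^{2}}}{2} + \frac{393}{2}\right) = 229 \left(\frac{\sqrt{25 + 81}}{2} + \frac{393}{2}\right) = 229 \left(\frac{\sqrt{106}}{2} + \frac{393}{2}\right) = 229 \left(\frac{393}{2} + \frac{\sqrt{106}}{2}\right) = \frac{89997}{2} + \frac{229 \sqrt{106}}{2}$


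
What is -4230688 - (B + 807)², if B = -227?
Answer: -4567088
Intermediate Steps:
-4230688 - (B + 807)² = -4230688 - (-227 + 807)² = -4230688 - 1*580² = -4230688 - 1*336400 = -4230688 - 336400 = -4567088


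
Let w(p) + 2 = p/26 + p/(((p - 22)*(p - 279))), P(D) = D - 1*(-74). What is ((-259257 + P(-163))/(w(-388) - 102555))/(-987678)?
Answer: -230500889515/90040300514821233 ≈ -2.5600e-6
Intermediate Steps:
P(D) = 74 + D (P(D) = D + 74 = 74 + D)
w(p) = -2 + p/26 + p/((-279 + p)*(-22 + p)) (w(p) = -2 + (p/26 + p/(((p - 22)*(p - 279)))) = -2 + (p*(1/26) + p/(((-22 + p)*(-279 + p)))) = -2 + (p/26 + p/(((-279 + p)*(-22 + p)))) = -2 + (p/26 + p*(1/((-279 + p)*(-22 + p)))) = -2 + (p/26 + p/((-279 + p)*(-22 + p))) = -2 + p/26 + p/((-279 + p)*(-22 + p)))
((-259257 + P(-163))/(w(-388) - 102555))/(-987678) = ((-259257 + (74 - 163))/((-319176 + (-388)**3 - 353*(-388)**2 + 21816*(-388))/(26*(6138 + (-388)**2 - 301*(-388))) - 102555))/(-987678) = ((-259257 - 89)/((-319176 - 58411072 - 353*150544 - 8464608)/(26*(6138 + 150544 + 116788)) - 102555))*(-1/987678) = -259346/((1/26)*(-319176 - 58411072 - 53142032 - 8464608)/273470 - 102555)*(-1/987678) = -259346/((1/26)*(1/273470)*(-120336888) - 102555)*(-1/987678) = -259346/(-30084222/1777555 - 102555)*(-1/987678) = -259346/(-182327237247/1777555)*(-1/987678) = -259346*(-1777555/182327237247)*(-1/987678) = (461001779030/182327237247)*(-1/987678) = -230500889515/90040300514821233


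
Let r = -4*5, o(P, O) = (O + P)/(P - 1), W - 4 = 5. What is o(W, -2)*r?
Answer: -35/2 ≈ -17.500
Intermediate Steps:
W = 9 (W = 4 + 5 = 9)
o(P, O) = (O + P)/(-1 + P)
r = -20
o(W, -2)*r = ((-2 + 9)/(-1 + 9))*(-20) = (7/8)*(-20) = -35/2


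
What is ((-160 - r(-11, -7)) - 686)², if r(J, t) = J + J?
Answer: 678976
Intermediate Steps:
r(J, t) = 2*J
((-160 - r(-11, -7)) - 686)² = ((-160 - 2*(-11)) - 686)² = ((-160 - 1*(-22)) - 686)² = ((-160 + 22) - 686)² = (-138 - 686)² = (-824)² = 678976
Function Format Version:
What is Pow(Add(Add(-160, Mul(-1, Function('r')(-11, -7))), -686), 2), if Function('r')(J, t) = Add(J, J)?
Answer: 678976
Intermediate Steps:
Function('r')(J, t) = Mul(2, J)
Pow(Add(Add(-160, Mul(-1, Function('r')(-11, -7))), -686), 2) = Pow(Add(Add(-160, Mul(-1, Mul(2, -11))), -686), 2) = Pow(Add(Add(-160, Mul(-1, -22)), -686), 2) = Pow(Add(Add(-160, 22), -686), 2) = Pow(Add(-138, -686), 2) = Pow(-824, 2) = 678976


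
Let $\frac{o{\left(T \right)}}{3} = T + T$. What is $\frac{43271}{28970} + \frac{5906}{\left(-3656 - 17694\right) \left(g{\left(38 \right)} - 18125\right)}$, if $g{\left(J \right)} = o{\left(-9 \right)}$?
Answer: $\frac{1679458301397}{1124388420050} \approx 1.4937$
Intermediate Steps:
$o{\left(T \right)} = 6 T$ ($o{\left(T \right)} = 3 \left(T + T\right) = 3 \cdot 2 T = 6 T$)
$g{\left(J \right)} = -54$ ($g{\left(J \right)} = 6 \left(-9\right) = -54$)
$\frac{43271}{28970} + \frac{5906}{\left(-3656 - 17694\right) \left(g{\left(38 \right)} - 18125\right)} = \frac{43271}{28970} + \frac{5906}{\left(-3656 - 17694\right) \left(-54 - 18125\right)} = 43271 \cdot \frac{1}{28970} + \frac{5906}{\left(-21350\right) \left(-18179\right)} = \frac{43271}{28970} + \frac{5906}{388121650} = \frac{43271}{28970} + 5906 \cdot \frac{1}{388121650} = \frac{43271}{28970} + \frac{2953}{194060825} = \frac{1679458301397}{1124388420050}$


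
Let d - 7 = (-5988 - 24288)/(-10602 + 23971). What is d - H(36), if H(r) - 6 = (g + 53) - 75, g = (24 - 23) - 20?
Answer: 18318/461 ≈ 39.735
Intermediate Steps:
g = -19 (g = 1 - 20 = -19)
H(r) = -35 (H(r) = 6 + ((-19 + 53) - 75) = 6 + (34 - 75) = 6 - 41 = -35)
d = 2183/461 (d = 7 + (-5988 - 24288)/(-10602 + 23971) = 7 - 30276/13369 = 7 - 30276*1/13369 = 7 - 1044/461 = 2183/461 ≈ 4.7354)
d - H(36) = 2183/461 - 1*(-35) = 2183/461 + 35 = 18318/461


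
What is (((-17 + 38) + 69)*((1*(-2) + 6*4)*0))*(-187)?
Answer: 0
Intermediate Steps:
(((-17 + 38) + 69)*((1*(-2) + 6*4)*0))*(-187) = ((21 + 69)*((-2 + 24)*0))*(-187) = (90*(22*0))*(-187) = (90*0)*(-187) = 0*(-187) = 0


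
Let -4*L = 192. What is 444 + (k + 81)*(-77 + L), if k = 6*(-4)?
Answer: -6681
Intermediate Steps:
L = -48 (L = -¼*192 = -48)
k = -24
444 + (k + 81)*(-77 + L) = 444 + (-24 + 81)*(-77 - 48) = 444 + 57*(-125) = 444 - 7125 = -6681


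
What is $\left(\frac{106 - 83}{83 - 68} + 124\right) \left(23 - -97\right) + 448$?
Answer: $15512$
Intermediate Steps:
$\left(\frac{106 - 83}{83 - 68} + 124\right) \left(23 - -97\right) + 448 = \left(\frac{23}{15} + 124\right) \left(23 + \left(-11 + 108\right)\right) + 448 = \left(23 \cdot \frac{1}{15} + 124\right) \left(23 + 97\right) + 448 = \left(\frac{23}{15} + 124\right) 120 + 448 = \frac{1883}{15} \cdot 120 + 448 = 15064 + 448 = 15512$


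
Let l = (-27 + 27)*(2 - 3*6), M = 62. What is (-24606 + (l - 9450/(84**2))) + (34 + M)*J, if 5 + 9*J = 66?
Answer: -4024721/168 ≈ -23957.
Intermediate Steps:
J = 61/9 (J = -5/9 + (1/9)*66 = -5/9 + 22/3 = 61/9 ≈ 6.7778)
l = 0 (l = 0*(2 - 18) = 0*(-16) = 0)
(-24606 + (l - 9450/(84**2))) + (34 + M)*J = (-24606 + (0 - 9450/(84**2))) + (34 + 62)*(61/9) = (-24606 + (0 - 9450/7056)) + 96*(61/9) = (-24606 + (0 - 9450/7056)) + 1952/3 = (-24606 + (0 - 1*75/56)) + 1952/3 = (-24606 + (0 - 75/56)) + 1952/3 = (-24606 - 75/56) + 1952/3 = -1378011/56 + 1952/3 = -4024721/168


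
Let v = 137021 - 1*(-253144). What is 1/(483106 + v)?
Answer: 1/873271 ≈ 1.1451e-6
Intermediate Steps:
v = 390165 (v = 137021 + 253144 = 390165)
1/(483106 + v) = 1/(483106 + 390165) = 1/873271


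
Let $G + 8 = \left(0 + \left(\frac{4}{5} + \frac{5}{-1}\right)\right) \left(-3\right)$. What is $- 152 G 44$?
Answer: $- \frac{153824}{5} \approx -30765.0$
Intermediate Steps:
$G = \frac{23}{5}$ ($G = -8 + \left(0 + \left(\frac{4}{5} + \frac{5}{-1}\right)\right) \left(-3\right) = -8 + \left(0 + \left(4 \cdot \frac{1}{5} + 5 \left(-1\right)\right)\right) \left(-3\right) = -8 + \left(0 + \left(\frac{4}{5} - 5\right)\right) \left(-3\right) = -8 + \left(0 - \frac{21}{5}\right) \left(-3\right) = -8 - - \frac{63}{5} = -8 + \frac{63}{5} = \frac{23}{5} \approx 4.6$)
$- 152 G 44 = \left(-152\right) \frac{23}{5} \cdot 44 = \left(- \frac{3496}{5}\right) 44 = - \frac{153824}{5}$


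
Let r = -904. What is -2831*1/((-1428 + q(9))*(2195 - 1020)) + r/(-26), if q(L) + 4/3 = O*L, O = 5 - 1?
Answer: 116847811/3360500 ≈ 34.771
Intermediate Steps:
O = 4
q(L) = -4/3 + 4*L
-2831*1/((-1428 + q(9))*(2195 - 1020)) + r/(-26) = -2831*1/((-1428 + (-4/3 + 4*9))*(2195 - 1020)) - 904/(-26) = -2831*1/(1175*(-1428 + (-4/3 + 36))) - 904*(-1/26) = -2831*1/(1175*(-1428 + 104/3)) + 452/13 = -2831/(1175*(-4180/3)) + 452/13 = -2831/(-4911500/3) + 452/13 = -2831*(-3/4911500) + 452/13 = 447/258500 + 452/13 = 116847811/3360500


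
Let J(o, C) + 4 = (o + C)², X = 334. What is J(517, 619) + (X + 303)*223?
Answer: 1432543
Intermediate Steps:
J(o, C) = -4 + (C + o)² (J(o, C) = -4 + (o + C)² = -4 + (C + o)²)
J(517, 619) + (X + 303)*223 = (-4 + (619 + 517)²) + (334 + 303)*223 = (-4 + 1136²) + 637*223 = (-4 + 1290496) + 142051 = 1290492 + 142051 = 1432543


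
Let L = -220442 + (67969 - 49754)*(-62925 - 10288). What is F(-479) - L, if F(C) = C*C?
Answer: 1334024678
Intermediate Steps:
F(C) = C**2
L = -1333795237 (L = -220442 + 18215*(-73213) = -220442 - 1333574795 = -1333795237)
F(-479) - L = (-479)**2 - 1*(-1333795237) = 229441 + 1333795237 = 1334024678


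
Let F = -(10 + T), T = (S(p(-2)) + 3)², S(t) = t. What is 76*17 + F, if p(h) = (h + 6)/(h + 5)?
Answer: 11369/9 ≈ 1263.2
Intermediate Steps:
p(h) = (6 + h)/(5 + h)
T = 169/9 (T = ((6 - 2)/(5 - 2) + 3)² = (4/3 + 3)² = (13/3)² = 169/9 ≈ 18.778)
F = -259/9 (F = -(10 + 169/9) = -1*259/9 = -259/9 ≈ -28.778)
76*17 + F = 76*17 - 259/9 = 1292 - 259/9 = 11369/9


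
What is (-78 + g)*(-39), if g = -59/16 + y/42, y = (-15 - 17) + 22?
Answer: 357851/112 ≈ 3195.1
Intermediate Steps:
y = -10 (y = -32 + 22 = -10)
g = -1319/336 (g = -59/16 - 10/42 = -59*1/16 - 10*1/42 = -59/16 - 5/21 = -1319/336 ≈ -3.9256)
(-78 + g)*(-39) = (-78 - 1319/336)*(-39) = -27527/336*(-39) = 357851/112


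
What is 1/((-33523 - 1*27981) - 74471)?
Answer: -1/135975 ≈ -7.3543e-6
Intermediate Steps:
1/((-33523 - 1*27981) - 74471) = 1/((-33523 - 27981) - 74471) = 1/(-61504 - 74471) = 1/(-135975) = -1/135975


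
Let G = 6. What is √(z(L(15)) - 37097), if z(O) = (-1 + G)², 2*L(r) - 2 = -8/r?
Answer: 4*I*√2317 ≈ 192.54*I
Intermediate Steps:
L(r) = 1 - 4/r (L(r) = 1 + (-8/r)/2 = 1 - 4/r)
z(O) = 25 (z(O) = (-1 + 6)² = 5² = 25)
√(z(L(15)) - 37097) = √(25 - 37097) = √(-37072) = 4*I*√2317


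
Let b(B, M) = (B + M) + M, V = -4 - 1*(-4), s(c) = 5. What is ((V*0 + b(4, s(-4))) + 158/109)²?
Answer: 2835856/11881 ≈ 238.69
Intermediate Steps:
V = 0 (V = -4 + 4 = 0)
b(B, M) = B + 2*M
((V*0 + b(4, s(-4))) + 158/109)² = ((0*0 + (4 + 2*5)) + 158/109)² = ((0 + (4 + 10)) + 158*(1/109))² = ((0 + 14) + 158/109)² = (14 + 158/109)² = (1684/109)² = 2835856/11881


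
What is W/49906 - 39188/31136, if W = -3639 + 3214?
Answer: -246118641/194234152 ≈ -1.2671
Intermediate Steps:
W = -425
W/49906 - 39188/31136 = -425/49906 - 39188/31136 = -425*1/49906 - 39188*1/31136 = -425/49906 - 9797/7784 = -246118641/194234152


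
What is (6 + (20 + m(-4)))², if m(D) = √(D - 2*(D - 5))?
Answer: (26 + √14)² ≈ 884.57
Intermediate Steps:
m(D) = √(10 - D) (m(D) = √(D - 2*(-5 + D)) = √(D + (10 - 2*D)) = √(10 - D))
(6 + (20 + m(-4)))² = (6 + (20 + √(10 - 1*(-4))))² = (6 + (20 + √(10 + 4)))² = (6 + (20 + √14))² = (26 + √14)²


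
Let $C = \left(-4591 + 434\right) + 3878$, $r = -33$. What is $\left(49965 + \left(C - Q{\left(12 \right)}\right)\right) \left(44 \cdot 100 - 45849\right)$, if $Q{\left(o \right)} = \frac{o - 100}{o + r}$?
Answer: $- \frac{43244487782}{21} \approx -2.0593 \cdot 10^{9}$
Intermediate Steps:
$C = -279$ ($C = -4157 + 3878 = -279$)
$Q{\left(o \right)} = \frac{-100 + o}{-33 + o}$ ($Q{\left(o \right)} = \frac{o - 100}{o - 33} = \frac{-100 + o}{-33 + o}$)
$\left(49965 + \left(C - Q{\left(12 \right)}\right)\right) \left(44 \cdot 100 - 45849\right) = \left(49965 - \left(279 + \frac{-100 + 12}{-33 + 12}\right)\right) \left(44 \cdot 100 - 45849\right) = \left(49965 - \left(279 + \frac{1}{-21} \left(-88\right)\right)\right) \left(4400 - 45849\right) = \left(49965 - \left(279 - - \frac{88}{21}\right)\right) \left(-41449\right) = \left(49965 - \frac{5947}{21}\right) \left(-41449\right) = \frac{1043318}{21} \left(-41449\right) = - \frac{43244487782}{21}$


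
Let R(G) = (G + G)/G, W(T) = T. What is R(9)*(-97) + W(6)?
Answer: -188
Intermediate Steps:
R(G) = 2 (R(G) = (2*G)/G = 2)
R(9)*(-97) + W(6) = 2*(-97) + 6 = -194 + 6 = -188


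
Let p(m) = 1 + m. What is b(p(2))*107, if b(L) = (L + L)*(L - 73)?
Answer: -44940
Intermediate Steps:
b(L) = 2*L*(-73 + L) (b(L) = (2*L)*(-73 + L) = 2*L*(-73 + L))
b(p(2))*107 = (2*(1 + 2)*(-73 + (1 + 2)))*107 = (2*3*(-73 + 3))*107 = (2*3*(-70))*107 = -420*107 = -44940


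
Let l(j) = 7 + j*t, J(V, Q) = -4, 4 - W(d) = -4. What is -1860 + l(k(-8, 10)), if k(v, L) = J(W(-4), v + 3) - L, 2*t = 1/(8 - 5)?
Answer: -5566/3 ≈ -1855.3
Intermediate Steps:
W(d) = 8 (W(d) = 4 - 1*(-4) = 4 + 4 = 8)
t = ⅙ (t = 1/(2*(8 - 5)) = (½)/3 = (½)*(⅓) = ⅙ ≈ 0.16667)
k(v, L) = -4 - L
l(j) = 7 + j/6 (l(j) = 7 + j*(⅙) = 7 + j/6)
-1860 + l(k(-8, 10)) = -1860 + (7 + (-4 - 1*10)/6) = -1860 + (7 + (-4 - 10)/6) = -1860 + (7 + (⅙)*(-14)) = -1860 + (7 - 7/3) = -1860 + 14/3 = -5566/3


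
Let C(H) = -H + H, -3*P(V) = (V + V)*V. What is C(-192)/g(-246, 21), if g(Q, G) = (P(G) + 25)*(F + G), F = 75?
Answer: 0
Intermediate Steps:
P(V) = -2*V²/3 (P(V) = -(V + V)*V/3 = -2*V*V/3 = -2*V²/3)
C(H) = 0
g(Q, G) = (25 - 2*G²/3)*(75 + G) (g(Q, G) = (-2*G²/3 + 25)*(75 + G) = (25 - 2*G²/3)*(75 + G))
C(-192)/g(-246, 21) = 0/(1875 - 50*21² + 25*21 - ⅔*21³) = 0/(1875 - 50*441 + 525 - ⅔*9261) = 0/(1875 - 22050 + 525 - 6174) = 0/(-25824) = 0*(-1/25824) = 0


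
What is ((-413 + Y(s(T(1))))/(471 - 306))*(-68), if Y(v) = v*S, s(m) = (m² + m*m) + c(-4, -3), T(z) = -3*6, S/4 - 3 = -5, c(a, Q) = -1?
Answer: 126684/55 ≈ 2303.3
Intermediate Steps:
S = -8 (S = 12 + 4*(-5) = 12 - 20 = -8)
T(z) = -18
s(m) = -1 + 2*m² (s(m) = (m² + m*m) - 1 = (m² + m²) - 1 = 2*m² - 1 = -1 + 2*m²)
Y(v) = -8*v (Y(v) = v*(-8) = -8*v)
((-413 + Y(s(T(1))))/(471 - 306))*(-68) = ((-413 - 8*(-1 + 2*(-18)²))/(471 - 306))*(-68) = ((-413 - 8*(-1 + 2*324))/165)*(-68) = ((-413 - 8*(-1 + 648))*(1/165))*(-68) = ((-413 - 8*647)*(1/165))*(-68) = ((-413 - 5176)*(1/165))*(-68) = -5589*1/165*(-68) = -1863/55*(-68) = 126684/55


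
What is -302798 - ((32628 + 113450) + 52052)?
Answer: -500928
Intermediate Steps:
-302798 - ((32628 + 113450) + 52052) = -302798 - (146078 + 52052) = -302798 - 1*198130 = -302798 - 198130 = -500928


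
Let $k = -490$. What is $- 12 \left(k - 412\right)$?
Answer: $10824$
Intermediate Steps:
$- 12 \left(k - 412\right) = - 12 \left(-490 - 412\right) = \left(-12\right) \left(-902\right) = 10824$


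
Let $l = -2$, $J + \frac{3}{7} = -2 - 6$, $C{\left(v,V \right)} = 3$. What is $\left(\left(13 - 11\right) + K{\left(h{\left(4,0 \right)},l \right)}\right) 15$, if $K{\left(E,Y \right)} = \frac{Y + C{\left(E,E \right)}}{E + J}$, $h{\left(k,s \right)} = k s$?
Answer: $\frac{1665}{59} \approx 28.22$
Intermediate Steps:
$J = - \frac{59}{7}$ ($J = - \frac{3}{7} - 8 = - \frac{59}{7} \approx -8.4286$)
$K{\left(E,Y \right)} = \frac{3 + Y}{- \frac{59}{7} + E}$ ($K{\left(E,Y \right)} = \frac{Y + 3}{E - \frac{59}{7}} = \frac{3 + Y}{- \frac{59}{7} + E}$)
$\left(\left(13 - 11\right) + K{\left(h{\left(4,0 \right)},l \right)}\right) 15 = \left(\left(13 - 11\right) + \frac{7 \left(3 - 2\right)}{-59 + 7 \cdot 4 \cdot 0}\right) 15 = \left(2 + 7 \frac{1}{-59 + 7 \cdot 0} \cdot 1\right) 15 = \left(2 + 7 \frac{1}{-59 + 0} \cdot 1\right) 15 = \left(2 + 7 \frac{1}{-59} \cdot 1\right) 15 = \left(2 + 7 \left(- \frac{1}{59}\right) 1\right) 15 = \left(2 - \frac{7}{59}\right) 15 = \frac{111}{59} \cdot 15 = \frac{1665}{59}$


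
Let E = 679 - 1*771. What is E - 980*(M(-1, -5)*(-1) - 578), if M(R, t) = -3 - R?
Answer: 564388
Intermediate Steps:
E = -92 (E = 679 - 771 = -92)
E - 980*(M(-1, -5)*(-1) - 578) = -92 - 980*((-3 - 1*(-1))*(-1) - 578) = -92 - 980*((-3 + 1)*(-1) - 578) = -92 - 980*(-2*(-1) - 578) = -92 - 980*(2 - 578) = -92 - 980*(-576) = -92 + 564480 = 564388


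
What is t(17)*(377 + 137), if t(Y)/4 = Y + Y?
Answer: 69904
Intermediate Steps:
t(Y) = 8*Y (t(Y) = 4*(Y + Y) = 4*(2*Y) = 8*Y)
t(17)*(377 + 137) = (8*17)*(377 + 137) = 136*514 = 69904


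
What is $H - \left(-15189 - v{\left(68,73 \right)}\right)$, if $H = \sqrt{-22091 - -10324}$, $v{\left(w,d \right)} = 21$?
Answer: $15210 + 41 i \sqrt{7} \approx 15210.0 + 108.48 i$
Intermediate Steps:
$H = 41 i \sqrt{7}$ ($H = \sqrt{-22091 + 10324} = \sqrt{-11767} = 41 i \sqrt{7} \approx 108.48 i$)
$H - \left(-15189 - v{\left(68,73 \right)}\right) = 41 i \sqrt{7} - \left(-15189 - 21\right) = 41 i \sqrt{7} - -15210 = 41 i \sqrt{7} + 15210 = 15210 + 41 i \sqrt{7}$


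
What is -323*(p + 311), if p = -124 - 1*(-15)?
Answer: -65246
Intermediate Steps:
p = -109 (p = -124 + 15 = -109)
-323*(p + 311) = -323*(-109 + 311) = -323*202 = -65246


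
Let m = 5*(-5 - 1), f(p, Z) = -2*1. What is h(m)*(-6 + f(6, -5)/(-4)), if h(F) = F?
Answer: 165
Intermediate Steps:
f(p, Z) = -2
m = -30 (m = 5*(-6) = -30)
h(m)*(-6 + f(6, -5)/(-4)) = -30*(-6 - 2/(-4)) = -30*(-6 - 2*(-1/4)) = -30*(-6 + 1/2) = -30*(-11/2) = 165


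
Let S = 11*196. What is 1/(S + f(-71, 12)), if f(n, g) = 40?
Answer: 1/2196 ≈ 0.00045537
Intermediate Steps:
S = 2156
1/(S + f(-71, 12)) = 1/(2156 + 40) = 1/2196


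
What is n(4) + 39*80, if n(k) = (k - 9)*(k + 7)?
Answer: 3065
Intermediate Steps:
n(k) = (-9 + k)*(7 + k)
n(4) + 39*80 = (-63 + 4² - 2*4) + 39*80 = (-63 + 16 - 8) + 3120 = -55 + 3120 = 3065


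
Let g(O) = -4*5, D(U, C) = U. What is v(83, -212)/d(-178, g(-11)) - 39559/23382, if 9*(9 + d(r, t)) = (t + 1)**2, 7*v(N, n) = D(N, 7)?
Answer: -30034643/22914360 ≈ -1.3107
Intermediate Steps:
g(O) = -20
v(N, n) = N/7
d(r, t) = -9 + (1 + t)**2/9 (d(r, t) = -9 + (t + 1)**2/9 = -9 + (1 + t)**2/9)
v(83, -212)/d(-178, g(-11)) - 39559/23382 = ((1/7)*83)/(-9 + (1 - 20)**2/9) - 39559/23382 = 83/(7*(-9 + (1/9)*(-19)**2)) - 39559*1/23382 = 83/(7*(-9 + (1/9)*361)) - 39559/23382 = 83/(7*(-9 + 361/9)) - 39559/23382 = 83/(7*(280/9)) - 39559/23382 = (83/7)*(9/280) - 39559/23382 = 747/1960 - 39559/23382 = -30034643/22914360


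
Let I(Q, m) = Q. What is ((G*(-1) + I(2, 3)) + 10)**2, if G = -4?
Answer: 256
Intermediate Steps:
((G*(-1) + I(2, 3)) + 10)**2 = ((-4*(-1) + 2) + 10)**2 = ((4 + 2) + 10)**2 = (6 + 10)**2 = 16**2 = 256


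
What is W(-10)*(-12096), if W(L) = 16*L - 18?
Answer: 2153088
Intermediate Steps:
W(L) = -18 + 16*L
W(-10)*(-12096) = (-18 + 16*(-10))*(-12096) = (-18 - 160)*(-12096) = -178*(-12096) = 2153088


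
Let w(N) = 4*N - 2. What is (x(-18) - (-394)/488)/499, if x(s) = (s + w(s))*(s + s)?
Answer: 808325/121756 ≈ 6.6389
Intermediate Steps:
w(N) = -2 + 4*N
x(s) = 2*s*(-2 + 5*s) (x(s) = (s + (-2 + 4*s))*(s + s) = (-2 + 5*s)*(2*s) = 2*s*(-2 + 5*s))
(x(-18) - (-394)/488)/499 = (2*(-18)*(-2 + 5*(-18)) - (-394)/488)/499 = (2*(-18)*(-2 - 90) - (-394)/488)*(1/499) = (2*(-18)*(-92) - 1*(-197/244))*(1/499) = (3312 + 197/244)*(1/499) = (808325/244)*(1/499) = 808325/121756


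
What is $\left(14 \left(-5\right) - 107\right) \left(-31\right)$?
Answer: $5487$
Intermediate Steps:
$\left(14 \left(-5\right) - 107\right) \left(-31\right) = \left(-70 - 107\right) \left(-31\right) = \left(-177\right) \left(-31\right) = 5487$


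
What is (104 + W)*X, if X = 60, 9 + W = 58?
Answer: 9180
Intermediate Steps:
W = 49 (W = -9 + 58 = 49)
(104 + W)*X = (104 + 49)*60 = 153*60 = 9180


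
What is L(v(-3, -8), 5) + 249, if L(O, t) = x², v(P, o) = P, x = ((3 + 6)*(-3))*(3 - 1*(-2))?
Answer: 18474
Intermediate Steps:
x = -135 (x = (9*(-3))*(3 + 2) = -27*5 = -135)
L(O, t) = 18225 (L(O, t) = (-135)² = 18225)
L(v(-3, -8), 5) + 249 = 18225 + 249 = 18474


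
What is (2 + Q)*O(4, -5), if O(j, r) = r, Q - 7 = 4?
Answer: -65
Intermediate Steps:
Q = 11 (Q = 7 + 4 = 11)
(2 + Q)*O(4, -5) = (2 + 11)*(-5) = 13*(-5) = -65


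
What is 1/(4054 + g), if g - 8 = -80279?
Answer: -1/76217 ≈ -1.3120e-5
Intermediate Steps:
g = -80271 (g = 8 - 80279 = -80271)
1/(4054 + g) = 1/(4054 - 80271) = 1/(-76217) = -1/76217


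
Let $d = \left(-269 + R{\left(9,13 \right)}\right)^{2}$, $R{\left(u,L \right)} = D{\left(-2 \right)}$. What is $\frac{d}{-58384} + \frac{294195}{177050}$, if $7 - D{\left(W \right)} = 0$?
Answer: $\frac{125571517}{258422180} \approx 0.48592$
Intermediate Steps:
$D{\left(W \right)} = 7$ ($D{\left(W \right)} = 7 - 0 = 7 + 0 = 7$)
$R{\left(u,L \right)} = 7$
$d = 68644$ ($d = \left(-269 + 7\right)^{2} = \left(-262\right)^{2} = 68644$)
$\frac{d}{-58384} + \frac{294195}{177050} = \frac{68644}{-58384} + \frac{294195}{177050} = 68644 \left(- \frac{1}{58384}\right) + 294195 \cdot \frac{1}{177050} = - \frac{17161}{14596} + \frac{58839}{35410} = \frac{125571517}{258422180}$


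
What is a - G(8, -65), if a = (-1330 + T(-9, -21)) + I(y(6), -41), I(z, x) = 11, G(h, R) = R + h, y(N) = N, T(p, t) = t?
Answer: -1283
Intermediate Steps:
a = -1340 (a = (-1330 - 21) + 11 = -1351 + 11 = -1340)
a - G(8, -65) = -1340 - (-65 + 8) = -1340 - 1*(-57) = -1340 + 57 = -1283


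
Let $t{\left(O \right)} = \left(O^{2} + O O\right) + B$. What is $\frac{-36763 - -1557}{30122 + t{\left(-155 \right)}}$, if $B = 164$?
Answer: $- \frac{17603}{39168} \approx -0.44942$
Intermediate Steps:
$t{\left(O \right)} = 164 + 2 O^{2}$ ($t{\left(O \right)} = \left(O^{2} + O O\right) + 164 = \left(O^{2} + O^{2}\right) + 164 = 2 O^{2} + 164 = 164 + 2 O^{2}$)
$\frac{-36763 - -1557}{30122 + t{\left(-155 \right)}} = \frac{-36763 - -1557}{30122 + \left(164 + 2 \left(-155\right)^{2}\right)} = \frac{-36763 + \left(-20425 + 21982\right)}{30122 + \left(164 + 2 \cdot 24025\right)} = \frac{-36763 + 1557}{30122 + \left(164 + 48050\right)} = - \frac{35206}{30122 + 48214} = - \frac{35206}{78336} = \left(-35206\right) \frac{1}{78336} = - \frac{17603}{39168}$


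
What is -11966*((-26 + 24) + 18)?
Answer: -191456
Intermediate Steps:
-11966*((-26 + 24) + 18) = -11966*(-2 + 18) = -11966*16 = -191456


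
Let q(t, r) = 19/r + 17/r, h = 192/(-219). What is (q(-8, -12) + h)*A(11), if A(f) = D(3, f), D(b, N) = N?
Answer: -3113/73 ≈ -42.644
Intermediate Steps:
A(f) = f
h = -64/73 (h = 192*(-1/219) = -64/73 ≈ -0.87671)
q(t, r) = 36/r
(q(-8, -12) + h)*A(11) = (36/(-12) - 64/73)*11 = (36*(-1/12) - 64/73)*11 = (-3 - 64/73)*11 = -283/73*11 = -3113/73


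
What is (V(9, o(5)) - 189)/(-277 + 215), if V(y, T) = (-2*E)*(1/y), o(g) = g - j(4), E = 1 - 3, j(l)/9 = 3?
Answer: 1697/558 ≈ 3.0412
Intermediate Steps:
j(l) = 27 (j(l) = 9*3 = 27)
E = -2
o(g) = -27 + g (o(g) = g - 1*27 = g - 27 = -27 + g)
V(y, T) = 4/y (V(y, T) = (-2*(-2))*(1/y) = 4/y)
(V(9, o(5)) - 189)/(-277 + 215) = (4/9 - 189)/(-277 + 215) = (4*(1/9) - 189)/(-62) = (4/9 - 189)*(-1/62) = -1697/9*(-1/62) = 1697/558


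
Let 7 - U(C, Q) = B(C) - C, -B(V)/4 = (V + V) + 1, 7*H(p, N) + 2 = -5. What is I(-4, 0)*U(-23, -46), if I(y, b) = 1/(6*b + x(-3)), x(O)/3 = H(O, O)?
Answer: 196/3 ≈ 65.333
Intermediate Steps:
H(p, N) = -1 (H(p, N) = -2/7 + (⅐)*(-5) = -2/7 - 5/7 = -1)
x(O) = -3 (x(O) = 3*(-1) = -3)
I(y, b) = 1/(-3 + 6*b) (I(y, b) = 1/(6*b - 3) = 1/(-3 + 6*b))
B(V) = -4 - 8*V (B(V) = -4*((V + V) + 1) = -4*(2*V + 1) = -4*(1 + 2*V) = -4 - 8*V)
U(C, Q) = 11 + 9*C (U(C, Q) = 7 - ((-4 - 8*C) - C) = 7 - (-4 - 9*C) = 7 + (4 + 9*C) = 11 + 9*C)
I(-4, 0)*U(-23, -46) = (1/(3*(-1 + 2*0)))*(11 + 9*(-23)) = (1/(3*(-1 + 0)))*(11 - 207) = ((⅓)/(-1))*(-196) = ((⅓)*(-1))*(-196) = -⅓*(-196) = 196/3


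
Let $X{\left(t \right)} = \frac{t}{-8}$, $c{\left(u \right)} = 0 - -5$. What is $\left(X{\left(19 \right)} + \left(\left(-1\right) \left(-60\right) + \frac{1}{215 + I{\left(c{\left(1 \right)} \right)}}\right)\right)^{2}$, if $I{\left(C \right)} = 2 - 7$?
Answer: $\frac{2343431281}{705600} \approx 3321.2$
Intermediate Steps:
$c{\left(u \right)} = 5$ ($c{\left(u \right)} = 0 + 5 = 5$)
$I{\left(C \right)} = -5$ ($I{\left(C \right)} = 2 - 7 = -5$)
$X{\left(t \right)} = - \frac{t}{8}$ ($X{\left(t \right)} = t \left(- \frac{1}{8}\right) = - \frac{t}{8}$)
$\left(X{\left(19 \right)} + \left(\left(-1\right) \left(-60\right) + \frac{1}{215 + I{\left(c{\left(1 \right)} \right)}}\right)\right)^{2} = \left(\left(- \frac{1}{8}\right) 19 + \left(\left(-1\right) \left(-60\right) + \frac{1}{215 - 5}\right)\right)^{2} = \left(- \frac{19}{8} + \left(60 + \frac{1}{210}\right)\right)^{2} = \left(- \frac{19}{8} + \frac{12601}{210}\right)^{2} = \left(\frac{48409}{840}\right)^{2} = \frac{2343431281}{705600}$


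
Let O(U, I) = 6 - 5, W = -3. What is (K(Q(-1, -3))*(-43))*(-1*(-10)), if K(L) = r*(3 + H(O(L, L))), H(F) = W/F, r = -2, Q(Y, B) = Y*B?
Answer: 0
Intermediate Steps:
O(U, I) = 1
Q(Y, B) = B*Y
H(F) = -3/F
K(L) = 0 (K(L) = -2*(3 - 3/1) = -2*(3 - 3*1) = -2*(3 - 3) = -2*0 = 0)
(K(Q(-1, -3))*(-43))*(-1*(-10)) = (0*(-43))*(-1*(-10)) = 0*10 = 0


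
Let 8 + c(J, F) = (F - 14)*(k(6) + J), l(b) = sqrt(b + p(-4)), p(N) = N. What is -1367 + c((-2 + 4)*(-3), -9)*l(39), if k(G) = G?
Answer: -1367 - 8*sqrt(35) ≈ -1414.3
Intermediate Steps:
l(b) = sqrt(-4 + b) (l(b) = sqrt(b - 4) = sqrt(-4 + b))
c(J, F) = -8 + (-14 + F)*(6 + J) (c(J, F) = -8 + (F - 14)*(6 + J) = -8 + (-14 + F)*(6 + J))
-1367 + c((-2 + 4)*(-3), -9)*l(39) = -1367 + (-92 - 14*(-2 + 4)*(-3) + 6*(-9) - 9*(-2 + 4)*(-3))*sqrt(-4 + 39) = -1367 + (-92 - 28*(-3) - 54 - 18*(-3))*sqrt(35) = -1367 + (-92 - 14*(-6) - 54 - 9*(-6))*sqrt(35) = -1367 + (-92 + 84 - 54 + 54)*sqrt(35) = -1367 - 8*sqrt(35)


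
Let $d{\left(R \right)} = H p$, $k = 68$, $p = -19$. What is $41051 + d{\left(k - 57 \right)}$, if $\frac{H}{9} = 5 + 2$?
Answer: $39854$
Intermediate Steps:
$H = 63$ ($H = 9 \left(5 + 2\right) = 9 \cdot 7 = 63$)
$d{\left(R \right)} = -1197$ ($d{\left(R \right)} = 63 \left(-19\right) = -1197$)
$41051 + d{\left(k - 57 \right)} = 41051 - 1197 = 39854$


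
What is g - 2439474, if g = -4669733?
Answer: -7109207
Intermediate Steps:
g - 2439474 = -4669733 - 2439474 = -7109207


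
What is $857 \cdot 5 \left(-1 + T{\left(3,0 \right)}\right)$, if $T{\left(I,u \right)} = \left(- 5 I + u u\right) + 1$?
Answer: $-64275$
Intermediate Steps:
$T{\left(I,u \right)} = 1 + u^{2} - 5 I$ ($T{\left(I,u \right)} = \left(- 5 I + u^{2}\right) + 1 = \left(u^{2} - 5 I\right) + 1 = 1 + u^{2} - 5 I$)
$857 \cdot 5 \left(-1 + T{\left(3,0 \right)}\right) = 857 \cdot 5 \left(-1 + \left(1 + 0^{2} - 15\right)\right) = 857 \cdot 5 \left(-1 + \left(1 + 0 - 15\right)\right) = 857 \cdot 5 \left(-1 - 14\right) = 857 \cdot 5 \left(-15\right) = 857 \left(-75\right) = -64275$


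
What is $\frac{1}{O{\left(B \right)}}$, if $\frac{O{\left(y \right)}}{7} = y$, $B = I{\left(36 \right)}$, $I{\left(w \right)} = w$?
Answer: $\frac{1}{252} \approx 0.0039683$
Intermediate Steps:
$B = 36$
$O{\left(y \right)} = 7 y$
$\frac{1}{O{\left(B \right)}} = \frac{1}{7 \cdot 36} = \frac{1}{252}$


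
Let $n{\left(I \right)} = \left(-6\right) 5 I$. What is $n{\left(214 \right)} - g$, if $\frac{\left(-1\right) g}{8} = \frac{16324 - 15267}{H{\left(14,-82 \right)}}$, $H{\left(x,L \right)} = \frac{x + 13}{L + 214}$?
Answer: $\frac{314284}{9} \approx 34920.0$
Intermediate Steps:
$H{\left(x,L \right)} = \frac{13 + x}{214 + L}$
$n{\left(I \right)} = - 30 I$
$g = - \frac{372064}{9}$ ($g = - 8 \frac{16324 - 15267}{\frac{1}{214 - 82} \left(13 + 14\right)} = - 8 \frac{1057}{\frac{1}{132} \cdot 27} = - 8 \frac{1057}{\frac{9}{44}} = - 8 \cdot 1057 \cdot \frac{44}{9} = \left(-8\right) \frac{46508}{9} = - \frac{372064}{9} \approx -41340.0$)
$n{\left(214 \right)} - g = \left(-30\right) 214 - - \frac{372064}{9} = -6420 + \frac{372064}{9} = \frac{314284}{9}$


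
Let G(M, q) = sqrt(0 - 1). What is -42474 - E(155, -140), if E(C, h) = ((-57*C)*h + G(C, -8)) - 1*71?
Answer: -1279303 - I ≈ -1.2793e+6 - 1.0*I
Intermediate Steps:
G(M, q) = I (G(M, q) = sqrt(-1) = I)
E(C, h) = -71 + I - 57*C*h (E(C, h) = ((-57*C)*h + I) - 1*71 = (-57*C*h + I) - 71 = (I - 57*C*h) - 71 = -71 + I - 57*C*h)
-42474 - E(155, -140) = -42474 - (-71 + I - 57*155*(-140)) = -42474 - (-71 + I + 1236900) = -42474 - (1236829 + I) = -42474 + (-1236829 - I) = -1279303 - I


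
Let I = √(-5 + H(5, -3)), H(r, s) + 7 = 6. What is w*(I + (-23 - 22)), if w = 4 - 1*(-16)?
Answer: -900 + 20*I*√6 ≈ -900.0 + 48.99*I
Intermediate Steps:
H(r, s) = -1 (H(r, s) = -7 + 6 = -1)
I = I*√6 (I = √(-5 - 1) = √(-6) = I*√6 ≈ 2.4495*I)
w = 20 (w = 4 + 16 = 20)
w*(I + (-23 - 22)) = 20*(I*√6 + (-23 - 22)) = 20*(I*√6 - 45) = 20*(-45 + I*√6) = -900 + 20*I*√6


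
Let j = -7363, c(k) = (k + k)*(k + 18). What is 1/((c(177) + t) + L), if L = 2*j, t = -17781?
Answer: 1/36523 ≈ 2.7380e-5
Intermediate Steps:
c(k) = 2*k*(18 + k) (c(k) = (2*k)*(18 + k) = 2*k*(18 + k))
L = -14726 (L = 2*(-7363) = -14726)
1/((c(177) + t) + L) = 1/((2*177*(18 + 177) - 17781) - 14726) = 1/((2*177*195 - 17781) - 14726) = 1/((69030 - 17781) - 14726) = 1/(51249 - 14726) = 1/36523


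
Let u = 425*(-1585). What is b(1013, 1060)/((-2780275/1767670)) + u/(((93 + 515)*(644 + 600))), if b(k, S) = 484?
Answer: -129794308165887/420573311360 ≈ -308.61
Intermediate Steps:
u = -673625
b(1013, 1060)/((-2780275/1767670)) + u/(((93 + 515)*(644 + 600))) = 484/((-2780275/1767670)) - 673625*1/((93 + 515)*(644 + 600)) = 484/((-2780275*1/1767670)) - 673625/(608*1244) = 484/(-556055/353534) - 673625/756352 = 484*(-353534/556055) - 673625*1/756352 = -171110456/556055 - 673625/756352 = -129794308165887/420573311360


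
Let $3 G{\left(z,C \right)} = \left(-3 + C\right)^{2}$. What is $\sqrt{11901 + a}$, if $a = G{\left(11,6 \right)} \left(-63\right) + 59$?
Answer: $\sqrt{11771} \approx 108.49$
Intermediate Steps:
$G{\left(z,C \right)} = \frac{\left(-3 + C\right)^{2}}{3}$
$a = -130$ ($a = \frac{\left(-3 + 6\right)^{2}}{3} \left(-63\right) + 59 = \frac{3^{2}}{3} \left(-63\right) + 59 = \frac{1}{3} \cdot 9 \left(-63\right) + 59 = 3 \left(-63\right) + 59 = -189 + 59 = -130$)
$\sqrt{11901 + a} = \sqrt{11901 - 130} = \sqrt{11771}$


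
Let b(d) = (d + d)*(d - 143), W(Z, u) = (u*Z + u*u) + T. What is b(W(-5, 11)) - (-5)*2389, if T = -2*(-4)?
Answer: 1733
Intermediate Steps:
T = 8
W(Z, u) = 8 + u**2 + Z*u (W(Z, u) = (u*Z + u*u) + 8 = (Z*u + u**2) + 8 = (u**2 + Z*u) + 8 = 8 + u**2 + Z*u)
b(d) = 2*d*(-143 + d) (b(d) = (2*d)*(-143 + d) = 2*d*(-143 + d))
b(W(-5, 11)) - (-5)*2389 = 2*(8 + 11**2 - 5*11)*(-143 + (8 + 11**2 - 5*11)) - (-5)*2389 = 2*(8 + 121 - 55)*(-143 + (8 + 121 - 55)) - 1*(-11945) = 2*74*(-143 + 74) + 11945 = 2*74*(-69) + 11945 = -10212 + 11945 = 1733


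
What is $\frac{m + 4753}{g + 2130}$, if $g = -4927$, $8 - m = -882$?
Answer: $- \frac{5643}{2797} \approx -2.0175$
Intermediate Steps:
$m = 890$ ($m = 8 - -882 = 8 + 882 = 890$)
$\frac{m + 4753}{g + 2130} = \frac{890 + 4753}{-4927 + 2130} = \frac{5643}{-2797} = 5643 \left(- \frac{1}{2797}\right) = - \frac{5643}{2797}$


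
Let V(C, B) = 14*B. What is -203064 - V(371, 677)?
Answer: -212542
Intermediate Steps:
-203064 - V(371, 677) = -203064 - 14*677 = -203064 - 1*9478 = -203064 - 9478 = -212542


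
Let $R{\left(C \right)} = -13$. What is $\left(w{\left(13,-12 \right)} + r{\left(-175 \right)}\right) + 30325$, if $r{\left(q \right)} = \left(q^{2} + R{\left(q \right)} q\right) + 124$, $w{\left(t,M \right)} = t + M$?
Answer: $63350$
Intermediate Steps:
$w{\left(t,M \right)} = M + t$
$r{\left(q \right)} = 124 + q^{2} - 13 q$ ($r{\left(q \right)} = \left(q^{2} - 13 q\right) + 124 = 124 + q^{2} - 13 q$)
$\left(w{\left(13,-12 \right)} + r{\left(-175 \right)}\right) + 30325 = \left(\left(-12 + 13\right) + \left(124 + \left(-175\right)^{2} - -2275\right)\right) + 30325 = \left(1 + \left(124 + 30625 + 2275\right)\right) + 30325 = \left(1 + 33024\right) + 30325 = 33025 + 30325 = 63350$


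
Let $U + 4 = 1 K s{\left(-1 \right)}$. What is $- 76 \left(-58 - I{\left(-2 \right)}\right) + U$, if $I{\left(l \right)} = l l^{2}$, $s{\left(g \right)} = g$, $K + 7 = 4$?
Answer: $3799$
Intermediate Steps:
$K = -3$ ($K = -7 + 4 = -3$)
$I{\left(l \right)} = l^{3}$
$U = -1$ ($U = -4 + 1 \left(-3\right) \left(-1\right) = -4 - -3 = -4 + 3 = -1$)
$- 76 \left(-58 - I{\left(-2 \right)}\right) + U = - 76 \left(-58 - \left(-2\right)^{3}\right) - 1 = - 76 \left(-58 - -8\right) - 1 = - 76 \left(-58 + 8\right) - 1 = \left(-76\right) \left(-50\right) - 1 = 3800 - 1 = 3799$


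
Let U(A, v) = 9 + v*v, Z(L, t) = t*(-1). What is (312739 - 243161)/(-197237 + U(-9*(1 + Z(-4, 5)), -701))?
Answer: 69578/294173 ≈ 0.23652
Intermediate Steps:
Z(L, t) = -t
U(A, v) = 9 + v²
(312739 - 243161)/(-197237 + U(-9*(1 + Z(-4, 5)), -701)) = (312739 - 243161)/(-197237 + (9 + (-701)²)) = 69578/(-197237 + (9 + 491401)) = 69578/(-197237 + 491410) = 69578/294173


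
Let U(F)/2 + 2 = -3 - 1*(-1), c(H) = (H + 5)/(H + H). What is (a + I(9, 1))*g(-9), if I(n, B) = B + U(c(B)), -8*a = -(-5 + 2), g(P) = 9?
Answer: -531/8 ≈ -66.375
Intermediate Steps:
c(H) = (5 + H)/(2*H) (c(H) = (5 + H)/((2*H)) = (5 + H)*(1/(2*H)) = (5 + H)/(2*H))
U(F) = -8 (U(F) = -4 + 2*(-3 - 1*(-1)) = -4 + 2*(-3 + 1) = -4 + 2*(-2) = -4 - 4 = -8)
a = -3/8 (a = -(-1)*(-5 + 2)/8 = -(-1)*(-3)/8 = -1/8*3 = -3/8 ≈ -0.37500)
I(n, B) = -8 + B (I(n, B) = B - 8 = -8 + B)
(a + I(9, 1))*g(-9) = (-3/8 + (-8 + 1))*9 = (-3/8 - 7)*9 = -59/8*9 = -531/8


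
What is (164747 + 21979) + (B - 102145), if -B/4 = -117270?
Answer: 553661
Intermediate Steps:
B = 469080 (B = -4*(-117270) = 469080)
(164747 + 21979) + (B - 102145) = (164747 + 21979) + (469080 - 102145) = 186726 + 366935 = 553661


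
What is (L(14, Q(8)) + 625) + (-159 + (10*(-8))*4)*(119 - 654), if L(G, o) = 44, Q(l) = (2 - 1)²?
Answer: 256934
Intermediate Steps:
Q(l) = 1 (Q(l) = 1² = 1)
(L(14, Q(8)) + 625) + (-159 + (10*(-8))*4)*(119 - 654) = (44 + 625) + (-159 + (10*(-8))*4)*(119 - 654) = 669 + (-159 - 80*4)*(-535) = 669 + (-159 - 320)*(-535) = 669 - 479*(-535) = 669 + 256265 = 256934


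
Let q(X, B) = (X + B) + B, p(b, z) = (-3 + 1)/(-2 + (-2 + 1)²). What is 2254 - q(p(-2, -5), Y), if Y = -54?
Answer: 2360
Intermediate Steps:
p(b, z) = 2 (p(b, z) = -2/(-2 + (-1)²) = -2/(-2 + 1) = -2/(-1) = -2*(-1) = 2)
q(X, B) = X + 2*B (q(X, B) = (B + X) + B = X + 2*B)
2254 - q(p(-2, -5), Y) = 2254 - (2 + 2*(-54)) = 2254 - (2 - 108) = 2254 - 1*(-106) = 2254 + 106 = 2360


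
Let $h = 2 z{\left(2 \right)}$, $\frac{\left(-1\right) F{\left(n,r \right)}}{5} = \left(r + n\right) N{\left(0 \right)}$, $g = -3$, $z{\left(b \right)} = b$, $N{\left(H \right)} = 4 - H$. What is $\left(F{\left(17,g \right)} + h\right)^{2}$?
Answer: $76176$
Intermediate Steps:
$F{\left(n,r \right)} = - 20 n - 20 r$ ($F{\left(n,r \right)} = - 5 \left(r + n\right) \left(4 - 0\right) = - 5 \left(n + r\right) \left(4 + 0\right) = - 5 \left(n + r\right) 4 = - 5 \left(4 n + 4 r\right) = - 20 n - 20 r$)
$h = 4$ ($h = 2 \cdot 2 = 4$)
$\left(F{\left(17,g \right)} + h\right)^{2} = \left(\left(\left(-20\right) 17 - -60\right) + 4\right)^{2} = \left(\left(-340 + 60\right) + 4\right)^{2} = \left(-280 + 4\right)^{2} = \left(-276\right)^{2} = 76176$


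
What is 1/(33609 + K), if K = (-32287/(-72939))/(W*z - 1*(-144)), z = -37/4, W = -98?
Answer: 153244839/5150405858525 ≈ 2.9754e-5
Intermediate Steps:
z = -37/4 (z = -37*1/4 = -37/4 ≈ -9.2500)
K = 64574/153244839 (K = (-32287/(-72939))/(-98*(-37/4) - 1*(-144)) = (-32287*(-1/72939))/(1813/2 + 144) = 32287/(72939*(2101/2)) = (32287/72939)*(2/2101) = 64574/153244839 ≈ 0.00042138)
1/(33609 + K) = 1/(33609 + 64574/153244839) = 1/(5150405858525/153244839) = 153244839/5150405858525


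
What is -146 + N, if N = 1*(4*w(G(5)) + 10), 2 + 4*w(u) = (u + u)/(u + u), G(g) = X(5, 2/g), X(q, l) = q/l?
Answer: -137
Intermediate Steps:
G(g) = 5*g/2 (G(g) = 5/((2/g)) = 5*(g/2) = 5*g/2)
w(u) = -¼ (w(u) = -½ + ((u + u)/(u + u))/4 = -½ + ((2*u)/((2*u)))/4 = -½ + ((2*u)*(1/(2*u)))/4 = -½ + (¼)*1 = -½ + ¼ = -¼)
N = 9 (N = 1*(4*(-¼) + 10) = 1*(-1 + 10) = 1*9 = 9)
-146 + N = -146 + 9 = -137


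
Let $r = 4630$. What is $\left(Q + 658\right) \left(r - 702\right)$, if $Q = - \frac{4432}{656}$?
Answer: $\frac{104881528}{41} \approx 2.5581 \cdot 10^{6}$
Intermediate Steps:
$Q = - \frac{277}{41}$ ($Q = \left(-4432\right) \frac{1}{656} = - \frac{277}{41} \approx -6.7561$)
$\left(Q + 658\right) \left(r - 702\right) = \left(- \frac{277}{41} + 658\right) \left(4630 - 702\right) = \frac{26701}{41} \cdot 3928 = \frac{104881528}{41}$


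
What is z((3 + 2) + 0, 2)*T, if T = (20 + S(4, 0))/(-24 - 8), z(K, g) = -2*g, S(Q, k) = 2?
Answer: 11/4 ≈ 2.7500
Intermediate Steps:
T = -11/16 (T = (20 + 2)/(-24 - 8) = 22/(-32) = 22*(-1/32) = -11/16 ≈ -0.68750)
z((3 + 2) + 0, 2)*T = -2*2*(-11/16) = -4*(-11/16) = 11/4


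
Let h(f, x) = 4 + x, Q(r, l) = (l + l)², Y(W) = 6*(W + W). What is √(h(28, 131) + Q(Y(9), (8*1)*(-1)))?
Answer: √391 ≈ 19.774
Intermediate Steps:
Y(W) = 12*W (Y(W) = 6*(2*W) = 12*W)
Q(r, l) = 4*l² (Q(r, l) = (2*l)² = 4*l²)
√(h(28, 131) + Q(Y(9), (8*1)*(-1))) = √((4 + 131) + 4*((8*1)*(-1))²) = √(135 + 4*(8*(-1))²) = √(135 + 4*(-8)²) = √(135 + 4*64) = √(135 + 256) = √391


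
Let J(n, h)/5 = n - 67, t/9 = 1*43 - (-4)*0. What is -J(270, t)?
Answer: -1015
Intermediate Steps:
t = 387 (t = 9*(1*43 - (-4)*0) = 9*(43 - 1*0) = 9*(43 + 0) = 9*43 = 387)
J(n, h) = -335 + 5*n (J(n, h) = 5*(n - 67) = 5*(-67 + n) = -335 + 5*n)
-J(270, t) = -(-335 + 5*270) = -(-335 + 1350) = -1*1015 = -1015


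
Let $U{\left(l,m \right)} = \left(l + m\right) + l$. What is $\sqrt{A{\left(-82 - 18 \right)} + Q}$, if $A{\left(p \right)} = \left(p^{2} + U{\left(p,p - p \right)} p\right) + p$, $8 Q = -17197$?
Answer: $\frac{3 \sqrt{49334}}{4} \approx 166.58$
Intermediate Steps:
$U{\left(l,m \right)} = m + 2 l$
$Q = - \frac{17197}{8}$ ($Q = \frac{1}{8} \left(-17197\right) = - \frac{17197}{8} \approx -2149.6$)
$A{\left(p \right)} = p + 3 p^{2}$ ($A{\left(p \right)} = \left(p^{2} + \left(\left(p - p\right) + 2 p\right) p\right) + p = \left(p^{2} + \left(0 + 2 p\right) p\right) + p = \left(p^{2} + 2 p p\right) + p = \left(p^{2} + 2 p^{2}\right) + p = 3 p^{2} + p = p + 3 p^{2}$)
$\sqrt{A{\left(-82 - 18 \right)} + Q} = \sqrt{\left(-82 - 18\right) \left(1 + 3 \left(-82 - 18\right)\right) - \frac{17197}{8}} = \sqrt{- 100 \left(1 + 3 \left(-100\right)\right) - \frac{17197}{8}} = \sqrt{- 100 \left(1 - 300\right) - \frac{17197}{8}} = \sqrt{\left(-100\right) \left(-299\right) - \frac{17197}{8}} = \sqrt{29900 - \frac{17197}{8}} = \sqrt{\frac{222003}{8}} = \frac{3 \sqrt{49334}}{4}$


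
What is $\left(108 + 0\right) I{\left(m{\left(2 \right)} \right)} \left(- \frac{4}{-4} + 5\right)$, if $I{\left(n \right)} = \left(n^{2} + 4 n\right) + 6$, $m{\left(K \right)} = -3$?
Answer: $1944$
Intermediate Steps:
$I{\left(n \right)} = 6 + n^{2} + 4 n$
$\left(108 + 0\right) I{\left(m{\left(2 \right)} \right)} \left(- \frac{4}{-4} + 5\right) = \left(108 + 0\right) \left(6 + \left(-3\right)^{2} + 4 \left(-3\right)\right) \left(- \frac{4}{-4} + 5\right) = 108 \left(6 + 9 - 12\right) \left(\left(-4\right) \left(- \frac{1}{4}\right) + 5\right) = 108 \cdot 3 \left(1 + 5\right) = 108 \cdot 3 \cdot 6 = 108 \cdot 18 = 1944$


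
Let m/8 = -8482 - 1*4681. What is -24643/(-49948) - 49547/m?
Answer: 1267445007/1314931048 ≈ 0.96389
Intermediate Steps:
m = -105304 (m = 8*(-8482 - 1*4681) = 8*(-8482 - 4681) = 8*(-13163) = -105304)
-24643/(-49948) - 49547/m = -24643/(-49948) - 49547/(-105304) = -24643*(-1/49948) - 49547*(-1/105304) = 24643/49948 + 49547/105304 = 1267445007/1314931048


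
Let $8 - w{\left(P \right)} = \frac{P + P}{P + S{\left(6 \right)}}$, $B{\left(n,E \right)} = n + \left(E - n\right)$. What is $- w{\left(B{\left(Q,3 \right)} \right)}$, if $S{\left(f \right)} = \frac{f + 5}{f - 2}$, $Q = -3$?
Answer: $- \frac{160}{23} \approx -6.9565$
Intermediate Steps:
$B{\left(n,E \right)} = E$
$S{\left(f \right)} = \frac{5 + f}{-2 + f}$
$w{\left(P \right)} = 8 - \frac{2 P}{\frac{11}{4} + P}$ ($w{\left(P \right)} = 8 - \frac{P + P}{P + \frac{5 + 6}{-2 + 6}} = 8 - \frac{2 P}{P + \frac{1}{4} \cdot 11} = 8 - \frac{2 P}{P + \frac{11}{4}} = 8 - \frac{2 P}{\frac{11}{4} + P}$)
$- w{\left(B{\left(Q,3 \right)} \right)} = - \frac{8 \left(11 + 3 \cdot 3\right)}{11 + 4 \cdot 3} = - \frac{8 \left(11 + 9\right)}{11 + 12} = - \frac{8 \cdot 20}{23} = \left(-1\right) \frac{160}{23} = - \frac{160}{23}$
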